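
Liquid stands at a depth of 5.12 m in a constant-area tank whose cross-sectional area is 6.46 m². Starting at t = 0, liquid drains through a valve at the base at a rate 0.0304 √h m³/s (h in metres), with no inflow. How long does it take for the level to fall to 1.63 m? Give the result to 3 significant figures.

A dh/dt = −Q_out = −0.0304 √h.
∫ h^(−1/2) dh = −(0.0304/A) ∫ dt, giving 2√h = 2√h₀ − (0.0304/A) t.
t = 2A(√h₀ − √h)/0.0304 = 2·6.46·(√5.12 − √1.63)/0.0304
  = 12.920 × (2.2627 − 1.2767) / 0.0304 = 419.06 s.

419 s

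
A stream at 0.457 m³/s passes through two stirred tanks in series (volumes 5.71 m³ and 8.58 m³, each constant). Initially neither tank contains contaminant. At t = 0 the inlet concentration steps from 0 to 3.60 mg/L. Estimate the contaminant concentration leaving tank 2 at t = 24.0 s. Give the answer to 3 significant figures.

1.65 mg/L

Time constants: τᵢ = Vᵢ/Q for each well-mixed tank.
τ₁ = 5.71/0.457 = 12.495 s; τ₂ = 8.58/0.457 = 18.775 s.
Tank 1: C₁ = C_in(1 − e^(−t/τ₁)). Tank 2 (τ₁ ≠ τ₂): C₂ = C_in[1 − (τ₁ e^(−t/τ₁) − τ₂ e^(−t/τ₂))/(τ₁ − τ₂)].
At t = 24.0: e^(−t/τ₁) = 0.14648, e^(−t/τ₂) = 0.27850.
C₂ = 3.60·[1 − (12.495·0.14648 − 18.775·0.27850)/(-6.2801)] = 3.60·0.45883 = 1.6518 mg/L.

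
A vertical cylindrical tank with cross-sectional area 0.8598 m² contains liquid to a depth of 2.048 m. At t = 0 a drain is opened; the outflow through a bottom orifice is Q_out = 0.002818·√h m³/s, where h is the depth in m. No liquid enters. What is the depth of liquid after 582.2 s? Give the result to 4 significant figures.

A dh/dt = −Q_out = −0.002818 √h.
∫ h^(−1/2) dh = −(0.002818/A) ∫ dt, giving 2√h = 2√h₀ − (0.002818/A) t.
√h = √2.048 − 0.002818·582.2/(2·0.8598) = 1.43108 − 0.954082 = 0.477001.
h = 0.477001² = 0.227530 m.

0.2275 m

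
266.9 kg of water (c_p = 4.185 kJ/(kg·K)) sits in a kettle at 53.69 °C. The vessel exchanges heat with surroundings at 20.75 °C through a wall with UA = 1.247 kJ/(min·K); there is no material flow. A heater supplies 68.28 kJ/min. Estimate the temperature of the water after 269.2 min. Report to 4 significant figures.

59.35 °C

First-law balance (no shaft work): M c_p dT/dt = −UA(T − T_amb) + Q̇.
dT/dt = (T_ss − T)/τ with T_ss = T_amb + Q̇/UA = 20.75 + 68.28/1.247 = 75.5054 °C, τ = M c_p/UA = 266.9·4.185/1.247 = 895.731 min.
T approaches T_ss exponentially: T(t) = T_ss + (T₀ − T_ss) e^(−t/τ).
T(269.2) = 75.5054 + (-21.8154)·0.740421 = 59.3528 °C.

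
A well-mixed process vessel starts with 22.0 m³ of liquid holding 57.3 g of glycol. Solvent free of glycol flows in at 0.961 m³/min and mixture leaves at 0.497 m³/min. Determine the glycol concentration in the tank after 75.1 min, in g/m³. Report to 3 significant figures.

0.365 g/m³

Total volume: dV/dt = Q_in − Q_out = 0.46400 m³/min, so V(t) = 22.0 + 0.46400 t and V(75.1) = 56.846 m³.
No glycol enters, so dm/dt = −Q_out · (m/V).
Separate: dm/m = −Q_out dt/V(t) ⇒ ln(m/m₀) = −(Q_out/(Q_in−Q_out)) ln(V/V₀).
m = m₀ (V₀/V)^(Q_out/(Q_in−Q_out)) = 57.3 × (22.0/56.846)^(1.0711) = 20.728 g.
C = m/V = 20.728/56.846 = 0.36463 g/m³.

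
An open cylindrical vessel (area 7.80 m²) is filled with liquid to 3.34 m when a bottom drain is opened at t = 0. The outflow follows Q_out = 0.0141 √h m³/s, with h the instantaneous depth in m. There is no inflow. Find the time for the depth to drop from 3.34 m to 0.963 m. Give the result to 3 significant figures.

A dh/dt = −Q_out = −0.0141 √h.
∫ h^(−1/2) dh = −(0.0141/A) ∫ dt, giving 2√h = 2√h₀ − (0.0141/A) t.
t = 2A(√h₀ − √h)/0.0141 = 2·7.80·(√3.34 − √0.963)/0.0141
  = 15.600 × (1.8276 − 0.98133) / 0.0141 = 936.27 s.

936 s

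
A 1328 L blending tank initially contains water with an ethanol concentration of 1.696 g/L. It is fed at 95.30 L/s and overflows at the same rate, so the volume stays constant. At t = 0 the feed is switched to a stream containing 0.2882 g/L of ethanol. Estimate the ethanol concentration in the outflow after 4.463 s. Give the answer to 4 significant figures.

1.310 g/L

Unsteady species balance (constant V, well mixed): V dC/dt = Q(C_in − C).
Rewrite as dC/dt + C/τ = C_in/τ, τ = V/Q = 13.9349 s.
Integrating: C(t) = C_in + (C₀ − C_in) e^(−t/τ).
C(4.463) = 0.2882 + (1.696 − 0.2882)·e^(−4.463/13.9349) = 0.2882 + (1.40780)·0.725950 = 1.31019 g/L.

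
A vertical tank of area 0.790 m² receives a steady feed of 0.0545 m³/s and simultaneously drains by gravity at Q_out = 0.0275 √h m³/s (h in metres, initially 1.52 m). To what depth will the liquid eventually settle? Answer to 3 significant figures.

Level balance: A dh/dt = 0.0545 − 0.0275 √h. Setting dh/dt = 0:
Q_in = 0.0275 √h_ss ⇒ √h_ss = 0.0545/0.0275 = 1.9818.
h_ss = 1.9818² = 3.9276 m. (Since h₀ = 1.52 m < h_ss, the level will rise toward this value.)

3.93 m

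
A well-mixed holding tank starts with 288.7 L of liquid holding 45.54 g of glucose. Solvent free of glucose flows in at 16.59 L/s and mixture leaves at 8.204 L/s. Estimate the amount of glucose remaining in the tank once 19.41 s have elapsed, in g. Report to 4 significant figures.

Total volume: dV/dt = Q_in − Q_out = 8.38600 L/s, so V(t) = 288.7 + 8.38600 t and V(19.41) = 451.472 L.
Species balance (pure solvent in): dm/dt = −Q_out · m/V(t).
Separate: dm/m = −Q_out dt/V(t) ⇒ ln(m/m₀) = −(Q_out/(Q_in−Q_out)) ln(V/V₀).
m = m₀ (V₀/V)^(Q_out/(Q_in−Q_out)) = 45.54 × (288.7/451.472)^(0.978297) = 29.4051 g.

29.41 g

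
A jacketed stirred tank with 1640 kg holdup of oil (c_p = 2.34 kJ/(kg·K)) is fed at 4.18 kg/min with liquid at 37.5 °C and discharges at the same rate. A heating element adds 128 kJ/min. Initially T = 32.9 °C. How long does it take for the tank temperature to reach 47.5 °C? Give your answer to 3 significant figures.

685 min

Heat balance on the well-mixed liquid: M c_p dT/dt = ṁ c_p (T_in − T) + 128.
τ = M/ṁ = 392.34 min; T_ss = T_in + Q̇/(ṁ c_p) = 50.586 °C.
T(t) = T_ss + (T₀ − T_ss) e^(−t/τ). Set T = 47.5:
e^(−t/τ) = (47.5 − 50.586)/(32.9 − 50.586) = 0.17450
t = −392.34 · ln(0.17450) = 684.96 min.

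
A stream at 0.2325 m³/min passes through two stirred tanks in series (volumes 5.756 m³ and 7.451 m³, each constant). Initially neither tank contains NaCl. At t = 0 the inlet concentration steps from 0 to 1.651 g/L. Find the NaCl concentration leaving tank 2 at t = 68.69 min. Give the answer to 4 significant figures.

Each tank obeys Vᵢ dCᵢ/dt = Q(Cᵢ₋₁ − Cᵢ), so τᵢ = Vᵢ/Q.
τ₁ = 5.756/0.2325 = 24.7570 min; τ₂ = 7.451/0.2325 = 32.0473 min.
Solving the cascade with C₁(0)=C₂(0)=0 gives C₂(t) = C_in[1 − (τ₁ e^(−t/τ₁) − τ₂ e^(−t/τ₂))/(τ₁ − τ₂)].
At t = 68.69: e^(−t/τ₁) = 0.0623763, e^(−t/τ₂) = 0.117256.
C₂ = 1.651·[1 − (24.7570·0.0623763 − 32.0473·0.117256)/(-7.29032)] = 1.651·0.696379 = 1.14972 g/L.

1.150 g/L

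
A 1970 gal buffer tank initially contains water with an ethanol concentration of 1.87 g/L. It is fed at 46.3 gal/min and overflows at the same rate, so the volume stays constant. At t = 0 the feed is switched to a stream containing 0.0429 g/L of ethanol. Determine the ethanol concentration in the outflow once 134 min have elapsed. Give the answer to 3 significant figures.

Accumulation = in − out for the solute gives V dC/dt = Q(C_in − C).
Rewrite as dC/dt + C/τ = C_in/τ, τ = V/Q = 42.549 min.
C approaches C_in exponentially: C(t) = C_in + (C₀ − C_in) e^(−t/τ).
C(134) = 0.0429 + (1.87 − 0.0429)·e^(−134/42.549) = 0.0429 + (1.8271)·0.042880 = 0.12125 g/L.

0.121 g/L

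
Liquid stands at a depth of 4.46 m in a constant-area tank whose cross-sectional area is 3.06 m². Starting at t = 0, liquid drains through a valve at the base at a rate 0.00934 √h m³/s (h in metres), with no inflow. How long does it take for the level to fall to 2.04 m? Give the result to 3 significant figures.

448 s

With no inflow, A dh/dt = −0.00934 √h.
∫ h^(−1/2) dh = −(0.00934/A) ∫ dt, giving 2√h = 2√h₀ − (0.00934/A) t.
t = 2A(√h₀ − √h)/0.00934 = 2·3.06·(√4.46 − √2.04)/0.00934
  = 6.1200 × (2.1119 − 1.4283) / 0.00934 = 447.92 s.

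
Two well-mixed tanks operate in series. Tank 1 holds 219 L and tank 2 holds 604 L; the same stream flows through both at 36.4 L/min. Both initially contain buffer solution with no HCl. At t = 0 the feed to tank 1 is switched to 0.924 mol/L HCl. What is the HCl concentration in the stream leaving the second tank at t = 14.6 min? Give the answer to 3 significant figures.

Species balance on tank i: dCᵢ/dt = (Cᵢ₋₁ − Cᵢ)/τᵢ with τᵢ = Vᵢ/Q.
τ₁ = 219/36.4 = 6.0165 min; τ₂ = 604/36.4 = 16.593 min.
Tank 1: C₁ = C_in(1 − e^(−t/τ₁)). Tank 2 (τ₁ ≠ τ₂): C₂ = C_in[1 − (τ₁ e^(−t/τ₁) − τ₂ e^(−t/τ₂))/(τ₁ − τ₂)].
At t = 14.6: e^(−t/τ₁) = 0.088331, e^(−t/τ₂) = 0.41484.
C₂ = 0.924·[1 − (6.0165·0.088331 − 16.593·0.41484)/(-10.577)] = 0.924·0.39943 = 0.36908 mol/L.

0.369 mol/L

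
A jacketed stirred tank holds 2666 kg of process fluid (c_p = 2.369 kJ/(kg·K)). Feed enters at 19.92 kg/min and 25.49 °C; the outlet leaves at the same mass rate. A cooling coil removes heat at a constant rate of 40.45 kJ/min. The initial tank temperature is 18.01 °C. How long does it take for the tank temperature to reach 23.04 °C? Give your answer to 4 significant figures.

190.7 min

Unsteady energy balance on the tank contents: M c_p dT/dt = ṁ c_p (T_in − T) − 40.45.
τ = M/ṁ = 133.835 min; T_ss = T_in − Q̇/(ṁ c_p) = 24.6328 °C.
T(t) = T_ss + (T₀ − T_ss) e^(−t/τ). Set T = 23.04:
e^(−t/τ) = (23.04 − 24.6328)/(18.01 − 24.6328) = 0.240507
t = −133.835 · ln(0.240507) = 190.716 min.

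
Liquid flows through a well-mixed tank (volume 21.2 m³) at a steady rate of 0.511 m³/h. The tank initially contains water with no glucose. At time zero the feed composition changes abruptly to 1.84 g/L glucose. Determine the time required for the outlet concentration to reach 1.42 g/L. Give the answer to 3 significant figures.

61.3 h

Species balance: V dC/dt = Q(C_in − C) ⇒ τ = V/Q = 41.487 h.
C(t) = C_in + (C₀ − C_in) e^(−t/τ). Set C = 1.42 and solve for t:
e^(−t/τ) = (C − C_in)/(C₀ − C_in) = (1.42 − 1.84)/(0 − 1.84) = 0.22826
t = −τ ln(…) = 41.487 × 1.4773 = 61.288 h.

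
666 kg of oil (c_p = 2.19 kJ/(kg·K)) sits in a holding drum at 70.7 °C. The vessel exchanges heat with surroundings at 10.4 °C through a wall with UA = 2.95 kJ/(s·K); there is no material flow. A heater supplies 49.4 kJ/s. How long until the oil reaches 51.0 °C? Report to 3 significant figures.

Energy balance: M c_p dT/dt = −UA(T − T_amb) + Q̇.
τ = M c_p/UA = 494.42 s; T_ss = T_amb + Q̇/UA = 10.4 + 49.4/2.95 = 27.146 °C.
T(t) = T_ss + (T₀ − T_ss)e^(−t/τ); set T = 51.0:
t = −τ ln[(T − T_ss)/(T₀ − T_ss)] = −494.42 · ln(0.54769) = 297.66 s.

298 s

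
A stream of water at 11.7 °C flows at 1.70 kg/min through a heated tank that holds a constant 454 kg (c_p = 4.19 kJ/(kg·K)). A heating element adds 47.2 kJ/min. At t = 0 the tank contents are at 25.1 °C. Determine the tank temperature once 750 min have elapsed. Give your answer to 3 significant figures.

18.7 °C

Heat balance on the well-mixed liquid: M c_p dT/dt = ṁ c_p (T_in − T) + 47.2.
Rearrange: dT/dt = (T_ss − T)/τ with τ = M/ṁ = 267.06 min and T_ss = T_in + Q̇/(ṁ c_p) = 18.326 °C.
Integrating: T(t) = T_ss + (T₀ − T_ss) e^(−t/τ).
T(750) = 18.326 + (6.7736)·e^(−750/267.06) = 18.326 + (6.7736)·0.060303 = 18.735 °C.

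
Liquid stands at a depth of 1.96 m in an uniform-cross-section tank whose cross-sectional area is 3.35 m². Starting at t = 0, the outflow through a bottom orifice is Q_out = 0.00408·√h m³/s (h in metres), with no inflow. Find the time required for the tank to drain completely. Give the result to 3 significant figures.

2300 s

Mass balance (ρ constant): A dh/dt = −0.00408 √h.
Separate and integrate: 2(√h − √h₀) = −(0.00408/A) t.
Set h = 0: 2√h₀ = (0.00408/A) t_empty ⇒ t_empty = 2A√h₀/0.00408.
t_empty = 2·3.35·√1.96/0.00408 = 6.7000·1.4000/0.00408 = 2299.0 s.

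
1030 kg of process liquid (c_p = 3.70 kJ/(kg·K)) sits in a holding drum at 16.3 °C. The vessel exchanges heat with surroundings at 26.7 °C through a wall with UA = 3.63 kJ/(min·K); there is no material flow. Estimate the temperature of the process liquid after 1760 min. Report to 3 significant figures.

Lumped-capacitance energy balance: M c_p dT/dt = UA(T_amb − T).
dT/dt = (T_ss − T)/τ with T_ss = T_amb = 26.700 °C, τ = M c_p/UA = 1030·3.70/3.63 = 1049.9 min.
T approaches T_ss exponentially: T(t) = T_ss + (T₀ − T_ss) e^(−t/τ).
T(1760) = 26.700 + (-10.400)·0.18704 = 24.755 °C.

24.8 °C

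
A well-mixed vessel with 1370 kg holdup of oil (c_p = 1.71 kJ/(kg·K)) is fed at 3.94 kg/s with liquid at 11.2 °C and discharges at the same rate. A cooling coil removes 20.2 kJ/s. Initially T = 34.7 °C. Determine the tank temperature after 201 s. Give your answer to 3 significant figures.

M c_p dT/dt = ṁ c_p (T_in − T) − Q̇.
τ = M/ṁ = 347.72 s; T_ss = T_in − Q̇/(ṁ c_p) = 11.2 − 20.2/(3.94·1.71) = 8.2018 °C.
T approaches T_ss exponentially: T(t) = T_ss + (T₀ − T_ss) e^(−t/τ).
T(201) = 8.2018 + (26.498)·e^(−201/347.72) = 8.2018 + (26.498)·0.56099 = 23.067 °C.

23.1 °C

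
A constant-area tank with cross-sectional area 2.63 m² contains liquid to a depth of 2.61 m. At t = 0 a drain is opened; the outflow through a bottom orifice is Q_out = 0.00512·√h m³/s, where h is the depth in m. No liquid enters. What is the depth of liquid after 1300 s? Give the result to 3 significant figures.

0.123 m

Accumulation of liquid (constant cross-section A): A dh/dt = −0.00512 √h.
Separate and integrate: 2(√h − √h₀) = −(0.00512/A) t.
√h = √2.61 − 0.00512·1300/(2·2.63) = 1.6155 − 1.2654 = 0.35015.
h = 0.35015² = 0.12261 m.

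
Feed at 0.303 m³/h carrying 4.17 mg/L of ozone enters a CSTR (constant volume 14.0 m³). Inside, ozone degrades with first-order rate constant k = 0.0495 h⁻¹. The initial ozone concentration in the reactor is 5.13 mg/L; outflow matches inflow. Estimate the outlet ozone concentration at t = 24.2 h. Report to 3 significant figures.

1.96 mg/L

Accumulation = in − out − consumed: V dC/dt = Q C_in − Q C − k V C.
This is linear with rate a = Q/V + k = 0.071143 h⁻¹.
C_ss = Q C_in/(Q + kV) = 1.2686 mg/L; C(t) = C_ss + (C₀ − C_ss) e^(−a t).
C(24.2) = 1.2686 + (3.8614)·e^(−0.071143·24.2) = 1.2686 + (3.8614)·0.17877 = 1.9589 mg/L.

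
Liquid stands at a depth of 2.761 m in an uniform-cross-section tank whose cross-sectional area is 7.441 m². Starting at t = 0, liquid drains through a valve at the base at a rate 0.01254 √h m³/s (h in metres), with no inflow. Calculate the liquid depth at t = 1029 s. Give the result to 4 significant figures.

0.6313 m

With no inflow, A dh/dt = −0.01254 √h.
∫ h^(−1/2) dh = −(0.01254/A) ∫ dt, giving 2√h = 2√h₀ − (0.01254/A) t.
√h = √2.761 − 0.01254·1029/(2·7.441) = 1.66163 − 0.867065 = 0.794561.
h = 0.794561² = 0.631327 m.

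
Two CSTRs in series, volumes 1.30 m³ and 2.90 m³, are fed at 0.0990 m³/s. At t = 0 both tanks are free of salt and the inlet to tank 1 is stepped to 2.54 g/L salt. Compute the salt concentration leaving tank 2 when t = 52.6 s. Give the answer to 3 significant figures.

Time constants: τᵢ = Vᵢ/Q for each well-mixed tank.
τ₁ = 1.30/0.0990 = 13.131 s; τ₂ = 2.90/0.0990 = 29.293 s.
Tank 1: C₁ = C_in(1 − e^(−t/τ₁)). Tank 2 (τ₁ ≠ τ₂): C₂ = C_in[1 − (τ₁ e^(−t/τ₁) − τ₂ e^(−t/τ₂))/(τ₁ − τ₂)].
At t = 52.6: e^(−t/τ₁) = 0.018212, e^(−t/τ₂) = 0.16602.
C₂ = 2.54·[1 − (13.131·0.018212 − 29.293·0.16602)/(-16.162)] = 2.54·0.71389 = 1.8133 g/L.

1.81 g/L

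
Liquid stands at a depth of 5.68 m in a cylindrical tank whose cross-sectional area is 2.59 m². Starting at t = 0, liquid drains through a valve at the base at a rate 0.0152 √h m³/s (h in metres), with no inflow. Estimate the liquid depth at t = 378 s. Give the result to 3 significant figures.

1.62 m

Volume balance on the tank: A dh/dt = −0.0152 √h.
∫ h^(−1/2) dh = −(0.0152/A) ∫ dt, giving 2√h = 2√h₀ − (0.0152/A) t.
√h = √5.68 − 0.0152·378/(2·2.59) = 2.3833 − 1.1092 = 1.2741.
h = 1.2741² = 1.6233 m.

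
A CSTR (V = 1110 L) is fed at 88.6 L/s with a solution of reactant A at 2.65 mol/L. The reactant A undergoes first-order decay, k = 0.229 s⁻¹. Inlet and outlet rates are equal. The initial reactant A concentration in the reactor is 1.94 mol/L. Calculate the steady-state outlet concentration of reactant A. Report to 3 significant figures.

0.685 mol/L

Accumulation = in − out − consumed: V dC/dt = Q C_in − Q C − k V C.
At steady state: 0 = Q C_in − (Q + kV) C_ss, so C_ss = Q C_in/(Q + kV).
C_ss = 88.6·2.65/(88.6 + 0.229·1110) = 234.79/342.79 = 0.68494 mol/L.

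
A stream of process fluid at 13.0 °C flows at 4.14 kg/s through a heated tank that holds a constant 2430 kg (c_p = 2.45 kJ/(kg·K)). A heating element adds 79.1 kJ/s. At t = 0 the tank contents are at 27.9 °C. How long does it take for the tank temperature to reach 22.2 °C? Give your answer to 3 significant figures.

952 s

Energy balance: M c_p dT/dt = ṁ c_p (T_in − T) + 79.1.
τ = M/ṁ = 586.96 s; T_ss = T_in + Q̇/(ṁ c_p) = 20.798 °C.
T(t) = T_ss + (T₀ − T_ss) e^(−t/τ). Set T = 22.2:
e^(−t/τ) = (22.2 − 20.798)/(27.9 − 20.798) = 0.19735
t = −586.96 · ln(0.19735) = 952.49 s.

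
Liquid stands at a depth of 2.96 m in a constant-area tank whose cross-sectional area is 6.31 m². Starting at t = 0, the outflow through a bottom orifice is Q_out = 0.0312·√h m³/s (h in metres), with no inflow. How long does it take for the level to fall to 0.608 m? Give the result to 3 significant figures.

Mass balance (ρ constant): A dh/dt = −0.0312 √h.
Separate and integrate: 2(√h − √h₀) = −(0.0312/A) t.
t = 2A(√h₀ − √h)/0.0312 = 2·6.31·(√2.96 − √0.608)/0.0312
  = 12.620 × (1.7205 − 0.77974) / 0.0312 = 380.51 s.

381 s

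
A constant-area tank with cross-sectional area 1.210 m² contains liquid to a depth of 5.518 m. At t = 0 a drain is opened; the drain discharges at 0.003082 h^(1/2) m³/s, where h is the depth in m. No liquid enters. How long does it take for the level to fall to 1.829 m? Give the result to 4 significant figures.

Volume balance on the tank: A dh/dt = −0.003082 √h.
Separate and integrate: 2(√h − √h₀) = −(0.003082/A) t.
t = 2A(√h₀ − √h)/0.003082 = 2·1.210·(√5.518 − √1.829)/0.003082
  = 2.42000 × (2.34904 − 1.35241) / 0.003082 = 782.564 s.

782.6 s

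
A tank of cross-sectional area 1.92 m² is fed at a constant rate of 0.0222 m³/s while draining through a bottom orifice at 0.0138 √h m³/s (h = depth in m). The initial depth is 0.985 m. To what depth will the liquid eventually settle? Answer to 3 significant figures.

Level balance: A dh/dt = 0.0222 − 0.0138 √h. Setting dh/dt = 0:
Q_in = 0.0138 √h_ss ⇒ √h_ss = 0.0222/0.0138 = 1.6087.
h_ss = 1.6087² = 2.5879 m. (Since h₀ = 0.985 m < h_ss, the level will rise toward this value.)

2.59 m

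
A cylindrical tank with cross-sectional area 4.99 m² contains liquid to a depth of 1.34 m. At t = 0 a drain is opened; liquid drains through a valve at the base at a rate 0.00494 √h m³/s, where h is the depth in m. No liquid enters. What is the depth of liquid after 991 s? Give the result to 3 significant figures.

With no inflow, A dh/dt = −0.00494 √h.
This is separable: 2 d(√h)/dt = −0.00494/A, so √h = √h₀ − (0.00494/(2A)) t.
√h = √1.34 − 0.00494·991/(2·4.99) = 1.1576 − 0.49054 = 0.66705.
h = 0.66705² = 0.44495 m.

0.445 m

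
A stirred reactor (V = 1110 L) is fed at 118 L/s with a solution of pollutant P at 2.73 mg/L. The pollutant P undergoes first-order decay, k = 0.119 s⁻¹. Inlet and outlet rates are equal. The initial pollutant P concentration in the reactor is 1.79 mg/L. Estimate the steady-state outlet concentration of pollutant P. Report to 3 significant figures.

Species balance: V dC/dt = Q C_in − Q C − k V C.
At steady state: 0 = Q C_in − (Q + kV) C_ss, so C_ss = Q C_in/(Q + kV).
C_ss = 118·2.73/(118 + 0.119·1110) = 322.14/250.09 = 1.2881 mg/L.

1.29 mg/L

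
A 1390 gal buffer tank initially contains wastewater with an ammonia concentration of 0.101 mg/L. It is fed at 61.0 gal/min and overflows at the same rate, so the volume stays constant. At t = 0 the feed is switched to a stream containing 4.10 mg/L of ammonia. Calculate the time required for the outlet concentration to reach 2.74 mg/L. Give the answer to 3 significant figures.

24.6 min

Species balance on the tank: V dC/dt = Q(C_in − C), so τ = V/Q = 22.787 min.
C(t) = C_in + (C₀ − C_in) e^(−t/τ). Set C = 2.74 and solve for t:
e^(−t/τ) = (C − C_in)/(C₀ − C_in) = (2.74 − 4.10)/(0.101 − 4.10) = 0.34009
t = −τ ln(…) = 22.787 × 1.0786 = 24.577 min.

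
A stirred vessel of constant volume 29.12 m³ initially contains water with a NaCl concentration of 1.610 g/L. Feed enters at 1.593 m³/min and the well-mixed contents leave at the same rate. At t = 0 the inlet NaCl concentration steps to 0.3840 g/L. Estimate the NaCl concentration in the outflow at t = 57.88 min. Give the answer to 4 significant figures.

0.4357 g/L

Transient balance on the dissolved component: V dC/dt = Q(C_in − C).
So dC/dt = (C_in − C)/τ with τ = V/Q = 29.12/1.593 = 18.2800 min.
Solution: C(t) = C_in + (C₀ − C_in) e^(−t/τ).
C(57.88) = 0.3840 + (1.610 − 0.3840)·e^(−57.88/18.2800) = 0.3840 + (1.22600)·0.0421590 = 0.435687 g/L.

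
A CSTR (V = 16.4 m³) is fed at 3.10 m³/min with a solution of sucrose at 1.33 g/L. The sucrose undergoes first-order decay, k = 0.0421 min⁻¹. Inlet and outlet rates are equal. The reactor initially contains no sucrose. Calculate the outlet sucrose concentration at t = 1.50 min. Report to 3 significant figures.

V dC/dt = Q(C_in − C) − k V C.
This is linear with rate a = Q/V + k = 0.23112 min⁻¹.
C_ss = Q C_in/(Q + kV) = 1.0877 g/L; C(t) = C_ss + (C₀ − C_ss) e^(−a t).
C(1.50) = 1.0877 + (-1.0877)·e^(−0.23112·1.50) = 1.0877 + (-1.0877)·0.70703 = 0.31868 g/L.

0.319 g/L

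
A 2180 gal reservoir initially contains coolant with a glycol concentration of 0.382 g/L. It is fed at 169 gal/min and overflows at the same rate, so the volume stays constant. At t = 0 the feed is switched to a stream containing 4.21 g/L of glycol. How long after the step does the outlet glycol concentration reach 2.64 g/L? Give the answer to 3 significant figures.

Accumulation = in − out for the solute gives V dC/dt = Q(C_in − C), so τ = V/Q = 12.899 min.
C(t) = C_in + (C₀ − C_in) e^(−t/τ). Set C = 2.64 and solve for t:
e^(−t/τ) = (C − C_in)/(C₀ − C_in) = (2.64 − 4.21)/(0.382 − 4.21) = 0.41014
t = −τ ln(…) = 12.899 × 0.89127 = 11.497 min.

11.5 min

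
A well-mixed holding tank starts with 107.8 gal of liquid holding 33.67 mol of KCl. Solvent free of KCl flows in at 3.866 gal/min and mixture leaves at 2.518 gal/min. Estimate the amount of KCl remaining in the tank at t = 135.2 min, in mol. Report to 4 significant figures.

Let m(t) be the amount of KCl. Volume: V(t) = V₀ + (Q_in − Q_out) t = 107.8 + 1.34800 t; V(135.2) = 290.050 gal.
Species balance (pure solvent in): dm/dt = −Q_out · m/V(t).
Separate: dm/m = −Q_out dt/V(t) ⇒ ln(m/m₀) = −(Q_out/(Q_in−Q_out)) ln(V/V₀).
m = m₀ (V₀/V)^(Q_out/(Q_in−Q_out)) = 33.67 × (107.8/290.050)^(1.86795) = 5.30026 mol.

5.300 mol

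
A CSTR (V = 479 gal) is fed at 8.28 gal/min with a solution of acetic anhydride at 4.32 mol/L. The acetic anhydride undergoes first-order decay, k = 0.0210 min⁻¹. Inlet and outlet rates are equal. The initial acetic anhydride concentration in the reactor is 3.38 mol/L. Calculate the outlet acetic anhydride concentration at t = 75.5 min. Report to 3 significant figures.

2.03 mol/L

V dC/dt = Q(C_in − C) − k V C.
This is linear with rate a = Q/V + k = 0.038286 min⁻¹.
C_ss = Q C_in/(Q + kV) = 1.9505 mol/L; C(t) = C_ss + (C₀ − C_ss) e^(−a t).
C(75.5) = 1.9505 + (1.4295)·e^(−0.038286·75.5) = 1.9505 + (1.4295)·0.055543 = 2.0299 mol/L.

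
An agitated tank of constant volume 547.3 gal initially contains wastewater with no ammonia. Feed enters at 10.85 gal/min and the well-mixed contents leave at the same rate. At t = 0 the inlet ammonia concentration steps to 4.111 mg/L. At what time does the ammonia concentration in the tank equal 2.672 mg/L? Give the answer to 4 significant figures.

Mass balance on the solute (V constant): V dC/dt = Q(C_in − C), so τ = V/Q = 50.4424 min.
C(t) = C_in + (C₀ − C_in) e^(−t/τ). Set C = 2.672 and solve for t:
e^(−t/τ) = (C − C_in)/(C₀ − C_in) = (2.672 − 4.111)/(0 − 4.111) = 0.350036
t = −τ ln(…) = 50.4424 × 1.04972 = 52.9503 min.

52.95 min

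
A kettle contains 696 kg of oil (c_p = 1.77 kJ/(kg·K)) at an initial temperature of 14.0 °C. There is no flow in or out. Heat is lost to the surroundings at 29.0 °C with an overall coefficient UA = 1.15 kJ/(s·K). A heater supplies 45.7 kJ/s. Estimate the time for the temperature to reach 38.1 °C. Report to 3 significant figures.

Energy balance: M c_p dT/dt = −UA(T − T_amb) + Q̇.
τ = M c_p/UA = 1071.2 s; T_ss = T_amb + Q̇/UA = 29.0 + 45.7/1.15 = 68.739 °C.
T(t) = T_ss + (T₀ − T_ss)e^(−t/τ); set T = 38.1:
t = −τ ln[(T − T_ss)/(T₀ − T_ss)] = −1071.2 · ln(0.55973) = 621.64 s.

622 s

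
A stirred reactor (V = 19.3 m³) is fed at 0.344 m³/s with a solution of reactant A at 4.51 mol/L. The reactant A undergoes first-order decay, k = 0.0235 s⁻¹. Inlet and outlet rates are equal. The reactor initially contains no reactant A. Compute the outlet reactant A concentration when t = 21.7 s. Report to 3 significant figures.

Species balance: V dC/dt = Q C_in − Q C − k V C.
dC/dt = (Q/V) C_in − (Q/V + k) C; effective rate a = Q/V + k = 0.017824 + 0.0235 = 0.041324 s⁻¹.
C_ss = Q C_in/(Q + kV) = 1.9453 mol/L; C(t) = C_ss + (C₀ − C_ss) e^(−a t).
C(21.7) = 1.9453 + (-1.9453)·e^(−0.041324·21.7) = 1.9453 + (-1.9453)·0.40790 = 1.1518 mol/L.

1.15 mol/L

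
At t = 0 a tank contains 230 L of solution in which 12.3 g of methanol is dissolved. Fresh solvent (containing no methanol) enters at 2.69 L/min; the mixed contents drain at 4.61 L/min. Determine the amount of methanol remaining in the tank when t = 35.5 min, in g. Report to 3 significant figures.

5.29 g

Let m(t) be the amount of methanol. Volume: V(t) = V₀ + (Q_in − Q_out) t = 230 − 1.9200 t; V(35.5) = 161.84 L.
Species balance (pure solvent in): dm/dt = −Q_out · m/V(t).
Separate: dm/m = −Q_out dt/V(t) ⇒ ln(m/m₀) = −(Q_out/(Q_in−Q_out)) ln(V/V₀).
m = m₀ (V₀/V)^(Q_out/(Q_in−Q_out)) = 12.3 × (230/161.84)^(-2.4010) = 5.2894 g.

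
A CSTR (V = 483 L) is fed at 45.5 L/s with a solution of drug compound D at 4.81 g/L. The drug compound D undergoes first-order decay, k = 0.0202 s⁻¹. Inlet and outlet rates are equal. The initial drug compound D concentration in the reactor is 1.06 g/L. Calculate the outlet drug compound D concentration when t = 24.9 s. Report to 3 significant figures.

3.79 g/L

V dC/dt = Q(C_in − C) − k V C.
This is linear with rate a = Q/V + k = 0.11440 s⁻¹.
C_ss = Q C_in/(Q + kV) = 3.9607 g/L; C(t) = C_ss + (C₀ − C_ss) e^(−a t).
C(24.9) = 3.9607 + (-2.9007)·e^(−0.11440·24.9) = 3.9607 + (-2.9007)·0.057923 = 3.7927 g/L.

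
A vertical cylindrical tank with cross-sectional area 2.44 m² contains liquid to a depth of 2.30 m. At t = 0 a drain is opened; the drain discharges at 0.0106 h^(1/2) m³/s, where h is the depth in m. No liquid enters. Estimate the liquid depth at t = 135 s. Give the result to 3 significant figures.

1.50 m

With no inflow, A dh/dt = −0.0106 √h.
This is separable: 2 d(√h)/dt = −0.0106/A, so √h = √h₀ − (0.0106/(2A)) t.
√h = √2.30 − 0.0106·135/(2·2.44) = 1.5166 − 0.29324 = 1.2233.
h = 1.2233² = 1.4966 m.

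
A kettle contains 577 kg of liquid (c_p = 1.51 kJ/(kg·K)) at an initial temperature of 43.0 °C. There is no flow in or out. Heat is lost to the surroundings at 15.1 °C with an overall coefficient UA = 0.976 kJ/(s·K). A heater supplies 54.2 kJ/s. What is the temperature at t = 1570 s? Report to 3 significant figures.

Lumped-capacitance energy balance: M c_p dT/dt = UA(T_amb − T) + Q̇.
dT/dt = (T_ss − T)/τ with T_ss = T_amb + Q̇/UA = 15.1 + 54.2/0.976 = 70.633 °C, τ = M c_p/UA = 577·1.51/0.976 = 892.69 s.
T approaches T_ss exponentially: T(t) = T_ss + (T₀ − T_ss) e^(−t/τ).
T(1570) = 70.633 + (-27.633)·0.17227 = 65.873 °C.

65.9 °C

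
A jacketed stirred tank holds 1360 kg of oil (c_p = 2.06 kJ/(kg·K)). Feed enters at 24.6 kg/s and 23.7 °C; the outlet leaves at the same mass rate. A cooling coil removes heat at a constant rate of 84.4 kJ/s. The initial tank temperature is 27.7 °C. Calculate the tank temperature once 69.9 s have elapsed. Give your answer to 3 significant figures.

23.6 °C

Unsteady energy balance on the tank contents: M c_p dT/dt = ṁ c_p (T_in − T) − 84.4.
Rearrange: dT/dt = (T_ss − T)/τ with τ = M/ṁ = 55.285 s and T_ss = T_in − Q̇/(ṁ c_p) = 22.035 °C.
T approaches T_ss exponentially: T(t) = T_ss + (T₀ − T_ss) e^(−t/τ).
T(69.9) = 22.035 + (5.6655)·e^(−69.9/55.285) = 22.035 + (5.6655)·0.28242 = 23.635 °C.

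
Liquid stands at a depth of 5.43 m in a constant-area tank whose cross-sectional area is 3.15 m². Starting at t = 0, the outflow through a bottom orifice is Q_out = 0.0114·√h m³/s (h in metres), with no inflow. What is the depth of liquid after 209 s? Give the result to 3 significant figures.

3.81 m

A dh/dt = −Q_out = −0.0114 √h.
∫ h^(−1/2) dh = −(0.0114/A) ∫ dt, giving 2√h = 2√h₀ − (0.0114/A) t.
√h = √5.43 − 0.0114·209/(2·3.15) = 2.3302 − 0.37819 = 1.9520.
h = 1.9520² = 3.8105 m.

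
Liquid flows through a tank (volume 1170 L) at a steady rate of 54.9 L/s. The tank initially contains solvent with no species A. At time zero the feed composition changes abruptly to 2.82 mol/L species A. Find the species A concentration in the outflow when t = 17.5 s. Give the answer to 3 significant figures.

1.58 mol/L

Unsteady species balance (constant V, well mixed): V dC/dt = Q(C_in − C).
Time constant τ = V/Q = 1170/54.9 = 21.311 s.
Integrating: C(t) = C_in + (C₀ − C_in) e^(−t/τ).
C(17.5) = 2.82 + (0 − 2.82)·e^(−17.5/21.311) = 2.82 + (-2.8200)·0.43992 = 1.5794 mol/L.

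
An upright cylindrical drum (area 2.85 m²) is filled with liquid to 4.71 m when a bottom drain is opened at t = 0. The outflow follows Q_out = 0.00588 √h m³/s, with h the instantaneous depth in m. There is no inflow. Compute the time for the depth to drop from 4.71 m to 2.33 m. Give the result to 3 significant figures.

A dh/dt = −Q_out = −0.00588 √h.
∫ h^(−1/2) dh = −(0.00588/A) ∫ dt, giving 2√h = 2√h₀ − (0.00588/A) t.
t = 2A(√h₀ − √h)/0.00588 = 2·2.85·(√4.71 − √2.33)/0.00588
  = 5.7000 × (2.1703 − 1.5264) / 0.00588 = 624.11 s.

624 s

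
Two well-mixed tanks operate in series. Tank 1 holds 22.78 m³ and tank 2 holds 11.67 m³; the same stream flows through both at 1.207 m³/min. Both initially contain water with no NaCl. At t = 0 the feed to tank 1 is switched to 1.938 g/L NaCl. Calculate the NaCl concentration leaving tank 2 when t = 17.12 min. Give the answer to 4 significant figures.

Each tank obeys Vᵢ dCᵢ/dt = Q(Cᵢ₋₁ − Cᵢ), so τᵢ = Vᵢ/Q.
τ₁ = 22.78/1.207 = 18.8732 min; τ₂ = 11.67/1.207 = 9.66860 min.
Tank 1: C₁ = C_in(1 − e^(−t/τ₁)). Tank 2 (τ₁ ≠ τ₂): C₂ = C_in[1 − (τ₁ e^(−t/τ₁) − τ₂ e^(−t/τ₂))/(τ₁ − τ₂)].
At t = 17.12: e^(−t/τ₁) = 0.403691, e^(−t/τ₂) = 0.170217.
C₂ = 1.938·[1 − (18.8732·0.403691 − 9.66860·0.170217)/(9.20464)] = 1.938·0.351066 = 0.680366 g/L.

0.6804 g/L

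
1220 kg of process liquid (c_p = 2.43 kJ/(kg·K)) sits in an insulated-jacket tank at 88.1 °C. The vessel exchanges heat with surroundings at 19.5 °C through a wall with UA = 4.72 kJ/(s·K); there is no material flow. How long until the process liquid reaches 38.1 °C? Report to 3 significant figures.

820 s

M c_p dT/dt = −UA(T − T_amb).
τ = M c_p/UA = 628.09 s; T_ss = T_amb = 19.500 °C.
T(t) = T_ss + (T₀ − T_ss)e^(−t/τ); set T = 38.1:
t = −τ ln[(T − T_ss)/(T₀ − T_ss)] = −628.09 · ln(0.27114) = 819.74 s.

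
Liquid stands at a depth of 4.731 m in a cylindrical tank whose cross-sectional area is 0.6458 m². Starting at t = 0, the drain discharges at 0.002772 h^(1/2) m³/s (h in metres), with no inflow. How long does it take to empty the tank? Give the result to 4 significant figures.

1013 s

A dh/dt = −Q_out = −0.002772 √h.
Separate and integrate: 2(√h − √h₀) = −(0.002772/A) t.
Set h = 0: 2√h₀ = (0.002772/A) t_empty ⇒ t_empty = 2A√h₀/0.002772.
t_empty = 2·0.6458·√4.731/0.002772 = 1.29160·2.17509/0.002772 = 1013.47 s.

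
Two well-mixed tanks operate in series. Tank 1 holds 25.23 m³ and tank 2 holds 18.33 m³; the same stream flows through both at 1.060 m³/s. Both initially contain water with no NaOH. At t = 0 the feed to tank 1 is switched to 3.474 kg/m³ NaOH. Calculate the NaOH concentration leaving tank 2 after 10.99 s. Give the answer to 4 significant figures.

0.3568 kg/m³

Species balance on tank i: dCᵢ/dt = (Cᵢ₋₁ − Cᵢ)/τᵢ with τᵢ = Vᵢ/Q.
τ₁ = 25.23/1.060 = 23.8019 s; τ₂ = 18.33/1.060 = 17.2925 s.
Tank 1: C₁ = C_in(1 − e^(−t/τ₁)). Tank 2 (τ₁ ≠ τ₂): C₂ = C_in[1 − (τ₁ e^(−t/τ₁) − τ₂ e^(−t/τ₂))/(τ₁ − τ₂)].
At t = 10.99: e^(−t/τ₁) = 0.630194, e^(−t/τ₂) = 0.529651.
C₂ = 3.474·[1 − (23.8019·0.630194 − 17.2925·0.529651)/(6.50943)] = 3.474·0.102712 = 0.356822 kg/m³.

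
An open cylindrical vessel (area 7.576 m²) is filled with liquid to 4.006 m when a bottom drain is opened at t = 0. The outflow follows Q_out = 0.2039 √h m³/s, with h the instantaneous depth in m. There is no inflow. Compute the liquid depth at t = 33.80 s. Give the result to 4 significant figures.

2.392 m

Unsteady balance on liquid volume: A dh/dt = −0.2039 √h.
Separate and integrate: 2(√h − √h₀) = −(0.2039/A) t.
√h = √4.006 − 0.2039·33.80/(2·7.576) = 2.00150 − 0.454846 = 1.54665.
h = 1.54665² = 2.39214 m.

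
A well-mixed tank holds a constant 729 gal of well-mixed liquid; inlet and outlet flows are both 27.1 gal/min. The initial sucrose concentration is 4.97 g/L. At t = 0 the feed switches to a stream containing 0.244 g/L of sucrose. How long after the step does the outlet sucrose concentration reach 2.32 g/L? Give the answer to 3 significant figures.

Species balance on the tank: V dC/dt = Q(C_in − C), so τ = V/Q = 26.900 min.
C(t) = C_in + (C₀ − C_in) e^(−t/τ). Set C = 2.32 and solve for t:
e^(−t/τ) = (C − C_in)/(C₀ − C_in) = (2.32 − 0.244)/(4.97 − 0.244) = 0.43927
t = −τ ln(…) = 26.900 × 0.82264 = 22.129 min.

22.1 min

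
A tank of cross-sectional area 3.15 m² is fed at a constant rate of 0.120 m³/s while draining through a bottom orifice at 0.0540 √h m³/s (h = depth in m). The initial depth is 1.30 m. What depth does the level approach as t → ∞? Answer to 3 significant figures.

4.94 m

Volume balance on the tank: A dh/dt = Q_in − 0.0540 √h. At steady state dh/dt = 0:
Q_in = 0.0540 √h_ss ⇒ √h_ss = 0.120/0.0540 = 2.2222.
h_ss = 2.2222² = 4.9383 m. (Since h₀ = 1.30 m < h_ss, the level will rise toward this value.)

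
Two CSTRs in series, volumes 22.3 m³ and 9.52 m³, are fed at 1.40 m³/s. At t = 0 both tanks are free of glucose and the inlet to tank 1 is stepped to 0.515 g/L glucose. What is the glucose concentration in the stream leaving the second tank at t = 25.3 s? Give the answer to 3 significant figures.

Each tank obeys Vᵢ dCᵢ/dt = Q(Cᵢ₋₁ − Cᵢ), so τᵢ = Vᵢ/Q.
τ₁ = 22.3/1.40 = 15.929 s; τ₂ = 9.52/1.40 = 6.8000 s.
Tank 1: C₁ = C_in(1 − e^(−t/τ₁)). Tank 2 (τ₁ ≠ τ₂): C₂ = C_in[1 − (τ₁ e^(−t/τ₁) − τ₂ e^(−t/τ₂))/(τ₁ − τ₂)].
At t = 25.3: e^(−t/τ₁) = 0.20426, e^(−t/τ₂) = 0.024220.
C₂ = 0.515·[1 − (15.929·0.20426 − 6.8000·0.024220)/(9.1286)] = 0.515·0.66162 = 0.34073 g/L.

0.341 g/L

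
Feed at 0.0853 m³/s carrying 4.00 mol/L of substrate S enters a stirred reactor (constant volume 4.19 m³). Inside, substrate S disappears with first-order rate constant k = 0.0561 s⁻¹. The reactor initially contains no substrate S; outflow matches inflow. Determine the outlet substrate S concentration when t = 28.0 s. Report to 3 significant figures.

0.940 mol/L

Accumulation = in − out − consumed: V dC/dt = Q C_in − Q C − k V C.
dC/dt = (Q/V) C_in − (Q/V + k) C; effective rate a = Q/V + k = 0.020358 + 0.0561 = 0.076458 s⁻¹.
C_ss = Q C_in/(Q + kV) = 1.0651 mol/L; C(t) = C_ss + (C₀ − C_ss) e^(−a t).
C(28.0) = 1.0651 + (-1.0651)·e^(−0.076458·28.0) = 1.0651 + (-1.0651)·0.11756 = 0.93985 mol/L.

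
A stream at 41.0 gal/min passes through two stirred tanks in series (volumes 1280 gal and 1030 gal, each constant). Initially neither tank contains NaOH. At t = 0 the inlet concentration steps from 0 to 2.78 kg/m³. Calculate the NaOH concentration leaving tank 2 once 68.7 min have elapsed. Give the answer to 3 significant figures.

Time constants: τᵢ = Vᵢ/Q for each well-mixed tank.
τ₁ = 1280/41.0 = 31.220 min; τ₂ = 1030/41.0 = 25.122 min.
Tank 1: C₁ = C_in(1 − e^(−t/τ₁)). Tank 2 (τ₁ ≠ τ₂): C₂ = C_in[1 − (τ₁ e^(−t/τ₁) − τ₂ e^(−t/τ₂))/(τ₁ − τ₂)].
At t = 68.7: e^(−t/τ₁) = 0.11074, e^(−t/τ₂) = 0.064916.
C₂ = 2.78·[1 − (31.220·0.11074 − 25.122·0.064916)/(6.0976)] = 2.78·0.70045 = 1.9473 kg/m³.

1.95 kg/m³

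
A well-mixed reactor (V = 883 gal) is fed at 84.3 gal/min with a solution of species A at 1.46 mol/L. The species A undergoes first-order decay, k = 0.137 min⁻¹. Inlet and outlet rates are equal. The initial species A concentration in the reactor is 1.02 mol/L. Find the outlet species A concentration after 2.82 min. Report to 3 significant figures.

0.818 mol/L

Accumulation = in − out − consumed: V dC/dt = Q C_in − Q C − k V C.
This is linear with rate a = Q/V + k = 0.23247 min⁻¹.
C_ss = Q C_in/(Q + kV) = 0.59959 mol/L; C(t) = C_ss + (C₀ − C_ss) e^(−a t).
C(2.82) = 0.59959 + (0.42041)·e^(−0.23247·2.82) = 0.59959 + (0.42041)·0.51915 = 0.81784 mol/L.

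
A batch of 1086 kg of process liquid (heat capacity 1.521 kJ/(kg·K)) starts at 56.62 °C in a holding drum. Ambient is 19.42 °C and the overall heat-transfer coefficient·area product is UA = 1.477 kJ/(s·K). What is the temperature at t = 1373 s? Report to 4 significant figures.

Energy balance: M c_p dT/dt = −UA(T − T_amb).
dT/dt = (T_ss − T)/τ with T_ss = T_amb = 19.4200 °C, τ = M c_p/UA = 1086·1.521/1.477 = 1118.35 s.
Integrating: T(t) = T_ss + (T₀ − T_ss) e^(−t/τ).
T(1373) = 19.4200 + (37.2000)·0.292966 = 30.3183 °C.

30.32 °C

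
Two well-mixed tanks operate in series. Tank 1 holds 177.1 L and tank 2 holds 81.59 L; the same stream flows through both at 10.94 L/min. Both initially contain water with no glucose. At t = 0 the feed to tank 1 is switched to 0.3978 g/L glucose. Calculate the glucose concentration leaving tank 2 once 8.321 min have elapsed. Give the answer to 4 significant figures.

Time constants: τᵢ = Vᵢ/Q for each well-mixed tank.
τ₁ = 177.1/10.94 = 16.1883 min; τ₂ = 81.59/10.94 = 7.45795 min.
Tank 1: C₁ = C_in(1 − e^(−t/τ₁)). Tank 2 (τ₁ ≠ τ₂): C₂ = C_in[1 − (τ₁ e^(−t/τ₁) − τ₂ e^(−t/τ₂))/(τ₁ − τ₂)].
At t = 8.321: e^(−t/τ₁) = 0.598090, e^(−t/τ₂) = 0.327679.
C₂ = 0.3978·[1 − (16.1883·0.598090 − 7.45795·0.327679)/(8.73035)] = 0.3978·0.170909 = 0.0679874 g/L.

0.06799 g/L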